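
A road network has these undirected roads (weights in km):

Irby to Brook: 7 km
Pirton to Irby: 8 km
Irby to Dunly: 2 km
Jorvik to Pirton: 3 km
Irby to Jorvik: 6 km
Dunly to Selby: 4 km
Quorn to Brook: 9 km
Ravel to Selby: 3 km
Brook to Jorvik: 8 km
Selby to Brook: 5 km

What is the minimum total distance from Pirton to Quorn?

20 km

Running Dijkstra from Pirton:
Pirton: 0
Jorvik: 3  (via Pirton)
Irby: 8  (via Pirton)
Dunly: 10  (via Irby)
Brook: 11  (via Jorvik)
Selby: 14  (via Dunly)
Ravel: 17  (via Selby)
Quorn: 20  (via Brook)
Shortest route: Pirton–Jorvik–Brook–Quorn = 20 km.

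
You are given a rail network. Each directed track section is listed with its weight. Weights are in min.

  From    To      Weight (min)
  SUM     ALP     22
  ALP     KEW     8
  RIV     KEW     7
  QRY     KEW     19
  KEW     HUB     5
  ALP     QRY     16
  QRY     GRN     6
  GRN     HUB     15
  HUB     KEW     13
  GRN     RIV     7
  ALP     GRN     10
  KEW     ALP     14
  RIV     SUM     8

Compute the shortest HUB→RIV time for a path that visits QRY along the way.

Best HUB to QRY: HUB → KEW → ALP → QRY costing 43
Best QRY to RIV: QRY → GRN → RIV costing 13
Total via QRY: 43 + 13 = 56 min.

56 min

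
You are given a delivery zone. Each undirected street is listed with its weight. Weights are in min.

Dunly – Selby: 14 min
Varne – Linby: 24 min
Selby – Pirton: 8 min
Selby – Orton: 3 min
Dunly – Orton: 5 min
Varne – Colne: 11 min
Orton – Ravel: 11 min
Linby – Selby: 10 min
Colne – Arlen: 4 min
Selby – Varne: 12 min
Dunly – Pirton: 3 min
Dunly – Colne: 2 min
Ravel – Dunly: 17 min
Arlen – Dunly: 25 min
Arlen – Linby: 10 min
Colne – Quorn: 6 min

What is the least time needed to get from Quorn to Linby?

20 min

Enumerating some paths:
Quorn → Colne → Arlen → Linby: 6+4+10 = 20
Quorn → Colne → Dunly → Orton → Selby → Linby: 6+2+5+3+10 = 26
Quorn → Colne → Dunly → Pirton → Selby → Linby: 6+2+3+8+10 = 29
Cheapest is Quorn → Colne → Arlen → Linby at 20 min.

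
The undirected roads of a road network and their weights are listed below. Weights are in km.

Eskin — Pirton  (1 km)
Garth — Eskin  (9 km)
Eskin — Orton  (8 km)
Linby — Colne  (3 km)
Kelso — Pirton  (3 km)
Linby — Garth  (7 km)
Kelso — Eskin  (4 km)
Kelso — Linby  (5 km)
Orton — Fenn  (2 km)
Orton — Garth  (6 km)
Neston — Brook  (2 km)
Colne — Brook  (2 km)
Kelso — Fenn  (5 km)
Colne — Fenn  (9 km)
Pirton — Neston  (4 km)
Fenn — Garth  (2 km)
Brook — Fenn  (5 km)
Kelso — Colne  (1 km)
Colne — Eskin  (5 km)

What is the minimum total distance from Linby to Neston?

Enumerating some paths:
Linby–Colne–Brook–Neston: 3+2+2 = 7
Linby–Colne–Kelso–Pirton–Neston: 3+1+3+4 = 11
Linby–Kelso–Pirton–Neston: 5+3+4 = 12
Linby–Kelso–Colne–Brook–Neston: 5+1+2+2 = 10
The minimum is 7 km via Linby–Colne–Brook–Neston.

7 km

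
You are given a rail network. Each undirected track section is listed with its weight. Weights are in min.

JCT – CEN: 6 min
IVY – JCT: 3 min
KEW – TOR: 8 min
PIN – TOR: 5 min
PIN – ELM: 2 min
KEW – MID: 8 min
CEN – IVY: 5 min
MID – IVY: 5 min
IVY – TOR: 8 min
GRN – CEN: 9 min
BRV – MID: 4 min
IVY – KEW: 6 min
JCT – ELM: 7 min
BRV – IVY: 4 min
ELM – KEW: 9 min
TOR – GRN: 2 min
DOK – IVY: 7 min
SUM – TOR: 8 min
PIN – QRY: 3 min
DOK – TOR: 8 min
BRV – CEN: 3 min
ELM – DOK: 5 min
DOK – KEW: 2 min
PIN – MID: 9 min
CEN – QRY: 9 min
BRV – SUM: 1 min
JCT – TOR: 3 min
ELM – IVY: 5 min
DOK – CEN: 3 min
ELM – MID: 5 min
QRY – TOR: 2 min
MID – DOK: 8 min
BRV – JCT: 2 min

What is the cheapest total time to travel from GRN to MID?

11 min

Compare a few routes:
GRN - TOR - PIN - ELM - MID: 2+5+2+5 = 14
GRN - TOR - JCT - BRV - MID: 2+3+2+4 = 11
GRN - TOR - JCT - IVY - MID: 2+3+3+5 = 13
GRN - TOR - QRY - PIN - ELM - MID: 2+2+3+2+5 = 14
The minimum is 11 min via GRN - TOR - JCT - BRV - MID.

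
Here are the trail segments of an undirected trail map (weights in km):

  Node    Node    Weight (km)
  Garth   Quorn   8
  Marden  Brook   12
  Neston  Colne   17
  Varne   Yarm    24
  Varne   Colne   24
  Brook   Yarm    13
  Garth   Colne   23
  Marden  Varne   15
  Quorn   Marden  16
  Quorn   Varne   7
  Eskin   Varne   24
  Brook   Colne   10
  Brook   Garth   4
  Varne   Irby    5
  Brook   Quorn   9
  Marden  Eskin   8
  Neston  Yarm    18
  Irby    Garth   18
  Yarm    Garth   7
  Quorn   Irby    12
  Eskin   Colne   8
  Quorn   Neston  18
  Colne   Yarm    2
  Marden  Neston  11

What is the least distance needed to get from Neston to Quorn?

Candidate routes:
Neston–Marden–Quorn: 11+16 = 27
Neston–Marden–Brook–Quorn: 11+12+9 = 32
Neston–Quorn: 18 = 18
The minimum is 18 km via Neston–Quorn.

18 km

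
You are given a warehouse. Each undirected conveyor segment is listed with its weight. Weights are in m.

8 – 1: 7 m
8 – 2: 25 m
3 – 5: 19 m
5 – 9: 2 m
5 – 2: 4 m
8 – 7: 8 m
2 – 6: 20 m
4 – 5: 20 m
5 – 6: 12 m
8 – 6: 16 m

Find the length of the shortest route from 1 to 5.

Settle nodes by increasing distance from 1:
1: 0
8: 7  (via 1)
7: 15  (via 8)
6: 23  (via 8)
2: 32  (via 8)
5: 35  (via 6)
Shortest route: 1 → 8 → 6 → 5 = 35 m.

35 m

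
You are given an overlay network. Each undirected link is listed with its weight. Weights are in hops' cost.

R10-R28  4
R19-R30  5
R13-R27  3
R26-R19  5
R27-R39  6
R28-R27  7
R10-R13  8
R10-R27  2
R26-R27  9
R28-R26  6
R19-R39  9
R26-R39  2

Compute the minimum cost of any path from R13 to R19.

Shortest distances from R13:
R13: 0
R27: 3  (via R13)
R10: 5  (via R27)
R39: 9  (via R27)
R28: 9  (via R10)
R26: 11  (via R39)
R19: 16  (via R26)
Shortest route: R13–R27–R39–R26–R19 = 16 hops' cost.

16 hops' cost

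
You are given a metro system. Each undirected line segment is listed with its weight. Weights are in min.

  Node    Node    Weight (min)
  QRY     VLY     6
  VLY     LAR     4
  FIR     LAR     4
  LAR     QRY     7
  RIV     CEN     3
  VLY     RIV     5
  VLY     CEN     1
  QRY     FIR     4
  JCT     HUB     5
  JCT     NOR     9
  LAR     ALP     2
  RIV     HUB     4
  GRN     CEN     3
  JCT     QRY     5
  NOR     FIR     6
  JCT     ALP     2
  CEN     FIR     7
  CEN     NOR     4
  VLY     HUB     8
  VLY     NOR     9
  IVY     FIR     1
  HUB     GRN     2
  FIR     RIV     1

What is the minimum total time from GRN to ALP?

9 min

Running Dijkstra from GRN:
GRN: 0
HUB: 2  (via GRN)
CEN: 3  (via GRN)
VLY: 4  (via CEN)
RIV: 6  (via HUB)
FIR: 7  (via RIV)
JCT: 7  (via HUB)
NOR: 7  (via CEN)
LAR: 8  (via VLY)
IVY: 8  (via FIR)
ALP: 9  (via JCT)
Shortest route: GRN–HUB–JCT–ALP = 9 min.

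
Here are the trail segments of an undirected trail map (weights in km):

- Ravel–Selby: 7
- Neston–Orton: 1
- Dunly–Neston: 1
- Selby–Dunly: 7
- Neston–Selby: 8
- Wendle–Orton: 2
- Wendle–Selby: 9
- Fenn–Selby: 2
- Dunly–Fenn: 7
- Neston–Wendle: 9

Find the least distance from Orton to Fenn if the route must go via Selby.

Best Orton to Selby: Orton–Neston–Selby costing 9
Best Selby to Fenn: Selby–Fenn costing 2
Total via Selby: 9 + 2 = 11 km.

11 km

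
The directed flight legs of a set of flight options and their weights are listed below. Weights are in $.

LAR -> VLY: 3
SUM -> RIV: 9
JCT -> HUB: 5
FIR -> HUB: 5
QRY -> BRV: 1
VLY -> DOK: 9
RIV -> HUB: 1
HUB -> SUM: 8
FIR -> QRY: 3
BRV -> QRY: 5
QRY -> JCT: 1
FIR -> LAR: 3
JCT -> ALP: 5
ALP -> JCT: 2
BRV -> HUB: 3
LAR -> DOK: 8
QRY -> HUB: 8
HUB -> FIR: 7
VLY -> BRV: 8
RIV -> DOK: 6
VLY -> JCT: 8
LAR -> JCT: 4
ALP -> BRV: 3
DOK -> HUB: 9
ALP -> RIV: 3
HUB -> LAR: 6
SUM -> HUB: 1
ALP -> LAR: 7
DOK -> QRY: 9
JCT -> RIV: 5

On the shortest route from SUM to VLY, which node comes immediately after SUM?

HUB

Candidate routes:
SUM → HUB → LAR → VLY: 1+6+3 = 10
SUM → HUB → FIR → LAR → VLY: 1+7+3+3 = 14
The minimum is $10 via SUM → HUB → LAR → VLY.
So from SUM the first move is to HUB.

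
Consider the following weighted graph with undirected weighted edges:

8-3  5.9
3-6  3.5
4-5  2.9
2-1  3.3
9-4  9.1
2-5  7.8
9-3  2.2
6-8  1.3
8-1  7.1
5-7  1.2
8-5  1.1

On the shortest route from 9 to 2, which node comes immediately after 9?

Candidate routes:
9 → 3 → 8 → 5 → 2: 2.2+5.9+1.1+7.8 = 17
9 → 3 → 6 → 8 → 5 → 2: 2.2+3.5+1.3+1.1+7.8 = 15.9
Cheapest is 9 → 3 → 6 → 8 → 5 → 2 at 15.9.
So from 9 the first move is to 3.

3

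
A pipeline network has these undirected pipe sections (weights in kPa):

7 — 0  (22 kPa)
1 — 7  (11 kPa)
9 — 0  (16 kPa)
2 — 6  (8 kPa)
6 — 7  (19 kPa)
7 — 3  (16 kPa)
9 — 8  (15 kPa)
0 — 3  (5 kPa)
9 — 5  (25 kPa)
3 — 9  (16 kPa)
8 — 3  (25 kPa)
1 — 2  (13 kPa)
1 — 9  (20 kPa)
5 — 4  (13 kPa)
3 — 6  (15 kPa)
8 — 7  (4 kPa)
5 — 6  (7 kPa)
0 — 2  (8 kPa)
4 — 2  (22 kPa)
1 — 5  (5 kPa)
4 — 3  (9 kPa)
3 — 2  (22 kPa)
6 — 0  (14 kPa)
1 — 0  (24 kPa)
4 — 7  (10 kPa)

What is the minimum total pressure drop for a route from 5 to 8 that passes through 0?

46 kPa

Shortest 5→0: 5–6–0 = 21
Shortest 0→8: 0–3–7–8 = 25
Total via 0: 21 + 25 = 46 kPa.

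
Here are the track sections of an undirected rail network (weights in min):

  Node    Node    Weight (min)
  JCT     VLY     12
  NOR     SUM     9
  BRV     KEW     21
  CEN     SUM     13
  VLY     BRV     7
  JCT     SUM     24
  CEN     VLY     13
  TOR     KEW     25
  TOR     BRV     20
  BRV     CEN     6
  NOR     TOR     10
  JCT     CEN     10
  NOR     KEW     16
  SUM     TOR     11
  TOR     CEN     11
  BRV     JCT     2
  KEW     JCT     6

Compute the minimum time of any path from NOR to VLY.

31 min

Running Dijkstra from NOR:
NOR: 0
SUM: 9  (via NOR)
TOR: 10  (via NOR)
KEW: 16  (via NOR)
CEN: 21  (via TOR)
JCT: 22  (via KEW)
BRV: 24  (via JCT)
VLY: 31  (via BRV)
Shortest route: NOR → KEW → JCT → BRV → VLY = 31 min.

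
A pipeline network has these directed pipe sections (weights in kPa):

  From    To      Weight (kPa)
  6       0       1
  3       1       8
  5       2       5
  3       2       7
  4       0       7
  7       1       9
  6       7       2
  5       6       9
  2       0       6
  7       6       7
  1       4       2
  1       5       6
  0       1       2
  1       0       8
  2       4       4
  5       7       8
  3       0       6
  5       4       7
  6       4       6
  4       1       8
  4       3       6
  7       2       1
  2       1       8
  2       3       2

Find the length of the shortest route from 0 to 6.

Enumerating some paths:
0 → 1 → 5 → 7 → 6: 2+6+8+7 = 23
0 → 1 → 5 → 6: 2+6+9 = 17
Cheapest is 0 → 1 → 5 → 6 at 17 kPa.

17 kPa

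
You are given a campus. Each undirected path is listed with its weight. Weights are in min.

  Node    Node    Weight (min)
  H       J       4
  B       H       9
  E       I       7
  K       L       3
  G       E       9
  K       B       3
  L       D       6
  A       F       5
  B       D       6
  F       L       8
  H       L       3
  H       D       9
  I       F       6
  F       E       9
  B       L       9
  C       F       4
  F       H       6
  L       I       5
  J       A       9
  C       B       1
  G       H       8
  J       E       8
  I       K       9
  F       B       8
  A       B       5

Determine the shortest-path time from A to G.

Shortest distances from A:
A: 0
B: 5  (via A)
F: 5  (via A)
C: 6  (via B)
K: 8  (via B)
J: 9  (via A)
D: 11  (via B)
H: 11  (via F)
I: 11  (via F)
L: 11  (via K)
E: 14  (via F)
G: 19  (via H)
Shortest route: A → F → H → G = 19 min.

19 min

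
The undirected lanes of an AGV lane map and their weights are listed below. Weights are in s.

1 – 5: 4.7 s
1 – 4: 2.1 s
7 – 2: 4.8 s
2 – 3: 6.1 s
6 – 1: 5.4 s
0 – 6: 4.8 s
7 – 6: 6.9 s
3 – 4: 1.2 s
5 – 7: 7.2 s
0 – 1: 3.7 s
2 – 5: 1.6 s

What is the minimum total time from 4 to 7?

Enumerating some paths:
4 - 1 - 5 - 2 - 7: 2.1+4.7+1.6+4.8 = 13.2
4 - 1 - 5 - 7: 2.1+4.7+7.2 = 14
4 - 3 - 2 - 7: 1.2+6.1+4.8 = 12.1
The minimum is 12.1 s via 4 - 3 - 2 - 7.

12.1 s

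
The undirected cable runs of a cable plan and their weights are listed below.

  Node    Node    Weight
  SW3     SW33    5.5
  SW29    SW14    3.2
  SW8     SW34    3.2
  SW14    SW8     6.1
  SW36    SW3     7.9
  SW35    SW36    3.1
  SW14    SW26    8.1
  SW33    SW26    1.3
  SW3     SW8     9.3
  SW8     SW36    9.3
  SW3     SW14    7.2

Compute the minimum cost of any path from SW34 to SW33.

18

Settle nodes by increasing distance from SW34:
SW34: 0
SW8: 3.2  (via SW34)
SW14: 9.3  (via SW8)
SW36: 12.5  (via SW8)
SW3: 12.5  (via SW8)
SW29: 12.5  (via SW14)
SW35: 15.6  (via SW36)
SW26: 17.4  (via SW14)
SW33: 18  (via SW3)
Shortest route: SW34 → SW8 → SW3 → SW33 = 18.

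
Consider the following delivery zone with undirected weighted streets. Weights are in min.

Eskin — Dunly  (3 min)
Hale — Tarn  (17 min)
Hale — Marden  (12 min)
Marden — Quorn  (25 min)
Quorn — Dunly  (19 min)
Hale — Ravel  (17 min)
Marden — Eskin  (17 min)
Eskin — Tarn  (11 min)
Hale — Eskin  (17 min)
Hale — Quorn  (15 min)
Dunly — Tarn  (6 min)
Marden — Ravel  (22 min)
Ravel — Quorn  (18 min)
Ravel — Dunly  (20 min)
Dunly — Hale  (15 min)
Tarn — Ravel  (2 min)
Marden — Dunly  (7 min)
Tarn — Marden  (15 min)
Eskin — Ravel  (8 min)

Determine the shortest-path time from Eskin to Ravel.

Settle nodes by increasing distance from Eskin:
Eskin: 0
Dunly: 3  (via Eskin)
Ravel: 8  (via Eskin)
Shortest route: Eskin–Ravel = 8 min.

8 min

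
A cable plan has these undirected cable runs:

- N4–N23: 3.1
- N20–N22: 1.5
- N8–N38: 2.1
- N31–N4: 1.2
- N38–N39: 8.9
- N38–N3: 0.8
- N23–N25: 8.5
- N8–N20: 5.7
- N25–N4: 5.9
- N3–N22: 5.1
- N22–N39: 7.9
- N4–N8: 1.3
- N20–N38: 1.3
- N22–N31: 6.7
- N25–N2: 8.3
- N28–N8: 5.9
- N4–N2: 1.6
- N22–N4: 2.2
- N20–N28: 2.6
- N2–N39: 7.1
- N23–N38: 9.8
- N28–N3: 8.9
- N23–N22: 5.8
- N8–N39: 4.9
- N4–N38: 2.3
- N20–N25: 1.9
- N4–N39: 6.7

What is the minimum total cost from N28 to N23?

Candidate routes:
N28 - N20 - N22 - N4 - N23: 2.6+1.5+2.2+3.1 = 9.4
N28 - N20 - N38 - N4 - N23: 2.6+1.3+2.3+3.1 = 9.3
N28 - N20 - N22 - N23: 2.6+1.5+5.8 = 9.9
The minimum is 9.3 via N28 - N20 - N38 - N4 - N23.

9.3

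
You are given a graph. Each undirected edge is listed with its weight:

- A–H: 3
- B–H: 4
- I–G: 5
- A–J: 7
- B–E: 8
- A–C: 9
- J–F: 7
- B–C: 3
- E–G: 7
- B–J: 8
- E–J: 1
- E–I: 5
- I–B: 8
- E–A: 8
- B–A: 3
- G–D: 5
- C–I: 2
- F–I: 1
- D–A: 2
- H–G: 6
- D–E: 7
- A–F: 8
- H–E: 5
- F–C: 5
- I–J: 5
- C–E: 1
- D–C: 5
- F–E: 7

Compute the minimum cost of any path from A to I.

Shortest distances from A:
A: 0
D: 2  (via A)
B: 3  (via A)
H: 3  (via A)
C: 6  (via B)
E: 7  (via C)
G: 7  (via D)
J: 7  (via A)
F: 8  (via A)
I: 8  (via C)
Shortest route: A–B–C–I = 8.

8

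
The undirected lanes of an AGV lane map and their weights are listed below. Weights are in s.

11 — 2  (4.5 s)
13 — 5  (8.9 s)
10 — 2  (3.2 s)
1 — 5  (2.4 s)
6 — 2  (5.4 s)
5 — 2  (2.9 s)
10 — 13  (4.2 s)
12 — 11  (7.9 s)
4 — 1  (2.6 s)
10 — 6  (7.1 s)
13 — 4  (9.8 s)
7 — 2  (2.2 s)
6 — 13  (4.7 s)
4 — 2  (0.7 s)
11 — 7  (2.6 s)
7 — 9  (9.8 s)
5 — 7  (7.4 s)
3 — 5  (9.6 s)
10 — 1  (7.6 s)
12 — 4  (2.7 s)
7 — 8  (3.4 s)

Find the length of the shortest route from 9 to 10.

15.2 s

Running Dijkstra from 9:
9: 0
7: 9.8  (via 9)
2: 12  (via 7)
11: 12.4  (via 7)
4: 12.7  (via 2)
8: 13.2  (via 7)
5: 14.9  (via 2)
10: 15.2  (via 2)
Shortest route: 9 → 7 → 2 → 10 = 15.2 s.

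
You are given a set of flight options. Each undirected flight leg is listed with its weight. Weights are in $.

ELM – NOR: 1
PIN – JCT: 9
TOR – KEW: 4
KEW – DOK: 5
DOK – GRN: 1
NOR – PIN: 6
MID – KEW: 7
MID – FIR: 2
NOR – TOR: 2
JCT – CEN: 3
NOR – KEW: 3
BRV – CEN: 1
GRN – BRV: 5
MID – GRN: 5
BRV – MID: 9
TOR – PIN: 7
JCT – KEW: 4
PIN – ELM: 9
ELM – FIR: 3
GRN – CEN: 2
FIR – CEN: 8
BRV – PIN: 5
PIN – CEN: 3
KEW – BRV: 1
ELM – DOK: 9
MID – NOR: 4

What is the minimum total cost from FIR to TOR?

$6

Candidate routes:
FIR–ELM–NOR–TOR: 3+1+2 = 6
FIR–ELM–NOR–KEW–TOR: 3+1+3+4 = 11
FIR–MID–NOR–TOR: 2+4+2 = 8
Cheapest is FIR–ELM–NOR–TOR at $6.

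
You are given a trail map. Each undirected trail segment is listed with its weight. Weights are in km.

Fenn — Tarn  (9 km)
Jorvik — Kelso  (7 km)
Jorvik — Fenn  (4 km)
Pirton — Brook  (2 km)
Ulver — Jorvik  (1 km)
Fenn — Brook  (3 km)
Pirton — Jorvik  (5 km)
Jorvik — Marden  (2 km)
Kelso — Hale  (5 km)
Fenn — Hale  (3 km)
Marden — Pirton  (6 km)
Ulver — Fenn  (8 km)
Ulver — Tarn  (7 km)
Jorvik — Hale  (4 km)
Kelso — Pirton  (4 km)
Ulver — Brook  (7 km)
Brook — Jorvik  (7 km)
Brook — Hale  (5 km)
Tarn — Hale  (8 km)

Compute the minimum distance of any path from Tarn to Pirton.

Candidate routes:
Tarn - Ulver - Jorvik - Pirton: 7+1+5 = 13
Tarn - Fenn - Brook - Pirton: 9+3+2 = 14
Tarn - Hale - Brook - Pirton: 8+5+2 = 15
The minimum is 13 km via Tarn - Ulver - Jorvik - Pirton.

13 km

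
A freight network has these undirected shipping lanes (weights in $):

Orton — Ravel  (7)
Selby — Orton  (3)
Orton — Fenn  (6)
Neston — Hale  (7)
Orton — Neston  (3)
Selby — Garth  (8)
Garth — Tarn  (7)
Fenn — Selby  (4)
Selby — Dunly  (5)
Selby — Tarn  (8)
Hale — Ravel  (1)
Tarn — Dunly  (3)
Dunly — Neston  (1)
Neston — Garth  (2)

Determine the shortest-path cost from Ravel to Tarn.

$12

Candidate routes:
Ravel - Hale - Neston - Dunly - Tarn: 1+7+1+3 = 12
Ravel - Orton - Neston - Dunly - Tarn: 7+3+1+3 = 14
The minimum is $12 via Ravel - Hale - Neston - Dunly - Tarn.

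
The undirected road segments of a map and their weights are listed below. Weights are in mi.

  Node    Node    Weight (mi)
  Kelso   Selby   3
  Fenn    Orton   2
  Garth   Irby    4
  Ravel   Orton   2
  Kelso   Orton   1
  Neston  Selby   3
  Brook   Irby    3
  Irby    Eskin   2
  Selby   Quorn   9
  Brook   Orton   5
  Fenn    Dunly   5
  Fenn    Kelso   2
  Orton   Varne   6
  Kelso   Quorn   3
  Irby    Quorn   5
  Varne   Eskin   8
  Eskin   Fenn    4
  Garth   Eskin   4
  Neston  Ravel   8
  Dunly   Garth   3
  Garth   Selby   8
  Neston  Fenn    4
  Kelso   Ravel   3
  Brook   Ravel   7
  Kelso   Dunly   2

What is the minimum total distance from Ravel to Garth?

Enumerating some paths:
Ravel–Orton–Fenn–Eskin–Garth: 2+2+4+4 = 12
Ravel–Orton–Fenn–Kelso–Dunly–Garth: 2+2+2+2+3 = 11
Ravel–Kelso–Dunly–Garth: 3+2+3 = 8
The minimum is 8 mi via Ravel–Kelso–Dunly–Garth.

8 mi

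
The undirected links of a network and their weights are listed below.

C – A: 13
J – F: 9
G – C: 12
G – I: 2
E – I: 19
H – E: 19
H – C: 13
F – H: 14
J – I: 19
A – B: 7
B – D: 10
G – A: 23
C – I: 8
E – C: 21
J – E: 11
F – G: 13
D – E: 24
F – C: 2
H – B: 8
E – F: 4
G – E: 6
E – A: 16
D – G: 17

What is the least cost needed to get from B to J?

Running Dijkstra from B:
B: 0
A: 7  (via B)
H: 8  (via B)
D: 10  (via B)
C: 20  (via A)
F: 22  (via H)
E: 23  (via A)
G: 27  (via D)
I: 28  (via C)
J: 31  (via F)
Shortest route: B–H–F–J = 31.

31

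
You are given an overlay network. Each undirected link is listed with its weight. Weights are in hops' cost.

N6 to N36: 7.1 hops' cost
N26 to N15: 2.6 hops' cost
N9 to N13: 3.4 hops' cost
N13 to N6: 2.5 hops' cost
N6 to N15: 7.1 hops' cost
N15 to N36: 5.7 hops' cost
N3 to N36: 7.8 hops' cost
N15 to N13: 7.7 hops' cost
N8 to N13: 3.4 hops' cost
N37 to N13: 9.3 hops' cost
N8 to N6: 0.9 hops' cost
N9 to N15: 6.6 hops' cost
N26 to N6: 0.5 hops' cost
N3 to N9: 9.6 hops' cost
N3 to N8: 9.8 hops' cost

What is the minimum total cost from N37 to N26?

12.3 hops' cost

Compare a few routes:
N37 - N13 - N6 - N26: 9.3+2.5+0.5 = 12.3
N37 - N13 - N15 - N26: 9.3+7.7+2.6 = 19.6
N37 - N13 - N8 - N6 - N26: 9.3+3.4+0.9+0.5 = 14.1
The minimum is 12.3 hops' cost via N37 - N13 - N6 - N26.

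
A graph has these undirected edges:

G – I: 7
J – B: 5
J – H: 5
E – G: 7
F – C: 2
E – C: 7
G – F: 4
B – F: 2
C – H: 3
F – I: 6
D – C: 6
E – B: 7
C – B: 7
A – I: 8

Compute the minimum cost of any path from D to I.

14

Enumerating some paths:
D → C → F → G → I: 6+2+4+7 = 19
D → C → F → I: 6+2+6 = 14
D → C → B → F → I: 6+7+2+6 = 21
The minimum is 14 via D → C → F → I.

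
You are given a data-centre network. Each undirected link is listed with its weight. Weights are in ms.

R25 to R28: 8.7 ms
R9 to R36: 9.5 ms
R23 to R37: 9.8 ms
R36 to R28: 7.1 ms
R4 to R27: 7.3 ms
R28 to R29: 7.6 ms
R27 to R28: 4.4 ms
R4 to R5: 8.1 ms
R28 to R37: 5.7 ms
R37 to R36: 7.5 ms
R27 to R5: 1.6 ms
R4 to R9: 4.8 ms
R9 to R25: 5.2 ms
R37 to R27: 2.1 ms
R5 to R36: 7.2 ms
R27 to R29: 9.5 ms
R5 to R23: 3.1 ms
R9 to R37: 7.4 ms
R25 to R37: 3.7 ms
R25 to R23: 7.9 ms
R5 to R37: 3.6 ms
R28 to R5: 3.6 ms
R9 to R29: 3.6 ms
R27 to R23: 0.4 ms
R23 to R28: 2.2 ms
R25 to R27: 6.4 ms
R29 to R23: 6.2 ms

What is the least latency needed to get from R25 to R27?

Enumerating some paths:
R25–R37–R27: 3.7+2.1 = 5.8
R25–R27: 6.4 = 6.4
R25–R23–R27: 7.9+0.4 = 8.3
Cheapest is R25–R37–R27 at 5.8 ms.

5.8 ms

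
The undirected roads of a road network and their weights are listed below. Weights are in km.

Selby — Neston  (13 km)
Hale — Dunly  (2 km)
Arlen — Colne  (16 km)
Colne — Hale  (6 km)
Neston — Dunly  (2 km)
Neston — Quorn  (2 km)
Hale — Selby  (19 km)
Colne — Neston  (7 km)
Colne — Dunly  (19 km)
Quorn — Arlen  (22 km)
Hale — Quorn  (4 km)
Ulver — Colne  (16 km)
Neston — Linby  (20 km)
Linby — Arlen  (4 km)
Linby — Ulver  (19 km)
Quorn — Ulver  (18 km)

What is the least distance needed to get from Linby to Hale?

Enumerating some paths:
Linby - Arlen - Quorn - Hale: 4+22+4 = 30
Linby - Neston - Dunly - Hale: 20+2+2 = 24
Linby - Arlen - Colne - Hale: 4+16+6 = 26
Linby - Neston - Quorn - Hale: 20+2+4 = 26
The minimum is 24 km via Linby - Neston - Dunly - Hale.

24 km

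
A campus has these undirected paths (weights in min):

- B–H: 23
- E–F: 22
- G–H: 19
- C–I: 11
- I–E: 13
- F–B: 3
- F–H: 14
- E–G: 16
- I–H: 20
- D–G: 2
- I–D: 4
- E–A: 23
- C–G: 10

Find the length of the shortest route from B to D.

38 min

Running Dijkstra from B:
B: 0
F: 3  (via B)
H: 17  (via F)
E: 25  (via F)
G: 36  (via H)
I: 37  (via H)
D: 38  (via G)
Shortest route: B–F–H–G–D = 38 min.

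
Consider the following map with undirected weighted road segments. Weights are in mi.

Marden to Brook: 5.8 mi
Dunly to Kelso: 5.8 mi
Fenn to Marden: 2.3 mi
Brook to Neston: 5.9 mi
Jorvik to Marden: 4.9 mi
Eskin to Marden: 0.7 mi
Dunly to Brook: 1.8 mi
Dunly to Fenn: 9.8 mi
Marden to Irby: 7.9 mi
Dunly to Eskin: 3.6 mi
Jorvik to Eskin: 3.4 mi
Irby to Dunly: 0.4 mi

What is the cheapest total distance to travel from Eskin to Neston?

11.3 mi

Running Dijkstra from Eskin:
Eskin: 0
Marden: 0.7  (via Eskin)
Fenn: 3  (via Marden)
Jorvik: 3.4  (via Eskin)
Dunly: 3.6  (via Eskin)
Irby: 4  (via Dunly)
Brook: 5.4  (via Dunly)
Kelso: 9.4  (via Dunly)
Neston: 11.3  (via Brook)
Shortest route: Eskin → Dunly → Brook → Neston = 11.3 mi.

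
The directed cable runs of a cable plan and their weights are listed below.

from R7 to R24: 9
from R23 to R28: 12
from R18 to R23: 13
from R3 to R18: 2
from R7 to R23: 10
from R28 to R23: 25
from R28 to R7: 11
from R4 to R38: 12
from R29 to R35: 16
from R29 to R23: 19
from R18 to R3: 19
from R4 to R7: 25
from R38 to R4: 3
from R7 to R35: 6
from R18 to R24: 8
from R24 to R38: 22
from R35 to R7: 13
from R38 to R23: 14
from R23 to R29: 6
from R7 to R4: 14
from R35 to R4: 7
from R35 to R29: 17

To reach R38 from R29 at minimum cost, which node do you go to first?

Enumerating some paths:
R29 - R23 - R28 - R7 - R35 - R4 - R38: 19+12+11+6+7+12 = 67
R29 - R35 - R7 - R4 - R38: 16+13+14+12 = 55
R29 - R35 - R4 - R38: 16+7+12 = 35
R29 - R35 - R7 - R24 - R38: 16+13+9+22 = 60
The minimum is 35 via R29 - R35 - R4 - R38.
So from R29 the first move is to R35.

R35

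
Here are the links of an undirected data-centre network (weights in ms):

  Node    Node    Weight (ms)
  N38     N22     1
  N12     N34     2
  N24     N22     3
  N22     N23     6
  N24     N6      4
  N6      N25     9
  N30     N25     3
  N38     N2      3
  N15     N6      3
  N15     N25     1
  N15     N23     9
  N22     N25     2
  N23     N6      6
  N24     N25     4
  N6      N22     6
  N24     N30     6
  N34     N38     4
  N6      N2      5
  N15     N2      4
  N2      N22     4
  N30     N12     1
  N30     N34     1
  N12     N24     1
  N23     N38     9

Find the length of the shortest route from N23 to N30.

Shortest distances from N23:
N23: 0
N22: 6  (via N23)
N6: 6  (via N23)
N38: 7  (via N22)
N25: 8  (via N22)
N15: 9  (via N23)
N24: 9  (via N22)
N12: 10  (via N24)
N2: 10  (via N22)
N30: 11  (via N25)
Shortest route: N23 → N22 → N25 → N30 = 11 ms.

11 ms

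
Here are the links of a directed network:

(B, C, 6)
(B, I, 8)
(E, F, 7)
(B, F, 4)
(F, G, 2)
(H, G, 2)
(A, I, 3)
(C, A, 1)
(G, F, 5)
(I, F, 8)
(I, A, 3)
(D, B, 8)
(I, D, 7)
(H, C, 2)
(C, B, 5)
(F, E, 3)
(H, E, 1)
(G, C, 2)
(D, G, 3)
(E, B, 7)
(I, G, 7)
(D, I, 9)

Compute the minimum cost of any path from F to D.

Enumerating some paths:
F → E → B → C → A → I → D: 3+7+6+1+3+7 = 27
F → G → C → B → I → D: 2+2+5+8+7 = 24
F → G → C → A → I → D: 2+2+1+3+7 = 15
F → E → B → I → D: 3+7+8+7 = 25
Cheapest is F → G → C → A → I → D at 15.

15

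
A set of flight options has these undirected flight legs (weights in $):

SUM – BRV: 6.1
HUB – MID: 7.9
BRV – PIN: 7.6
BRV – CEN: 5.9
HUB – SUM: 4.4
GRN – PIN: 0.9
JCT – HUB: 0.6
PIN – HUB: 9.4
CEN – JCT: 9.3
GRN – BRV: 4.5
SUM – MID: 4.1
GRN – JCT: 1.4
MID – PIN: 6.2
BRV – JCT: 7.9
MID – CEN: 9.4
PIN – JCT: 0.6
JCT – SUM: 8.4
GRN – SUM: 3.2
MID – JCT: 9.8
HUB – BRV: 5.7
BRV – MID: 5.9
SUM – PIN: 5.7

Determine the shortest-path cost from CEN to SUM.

Settle nodes by increasing distance from CEN:
CEN: 0
BRV: 5.9  (via CEN)
JCT: 9.3  (via CEN)
MID: 9.4  (via CEN)
PIN: 9.9  (via JCT)
HUB: 9.9  (via JCT)
GRN: 10.4  (via BRV)
SUM: 12  (via BRV)
Shortest route: CEN–BRV–SUM = $12.

$12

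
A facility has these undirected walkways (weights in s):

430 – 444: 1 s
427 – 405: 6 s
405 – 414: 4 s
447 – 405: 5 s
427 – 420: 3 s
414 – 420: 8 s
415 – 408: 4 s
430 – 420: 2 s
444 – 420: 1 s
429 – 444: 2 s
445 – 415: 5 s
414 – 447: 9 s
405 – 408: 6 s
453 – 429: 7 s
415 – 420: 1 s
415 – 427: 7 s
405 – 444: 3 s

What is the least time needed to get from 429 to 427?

6 s

Candidate routes:
429 - 444 - 420 - 427: 2+1+3 = 6
429 - 444 - 420 - 415 - 427: 2+1+1+7 = 11
429 - 444 - 430 - 420 - 427: 2+1+2+3 = 8
429 - 444 - 405 - 427: 2+3+6 = 11
Cheapest is 429 - 444 - 420 - 427 at 6 s.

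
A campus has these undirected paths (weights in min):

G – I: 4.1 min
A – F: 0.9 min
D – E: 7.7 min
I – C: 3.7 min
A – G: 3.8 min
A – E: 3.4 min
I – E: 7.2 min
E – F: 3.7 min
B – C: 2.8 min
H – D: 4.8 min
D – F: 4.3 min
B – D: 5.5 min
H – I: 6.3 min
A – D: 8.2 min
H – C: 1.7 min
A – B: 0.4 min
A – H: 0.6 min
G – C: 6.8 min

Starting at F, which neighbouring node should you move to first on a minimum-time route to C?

Compare a few routes:
F → A → B → C: 0.9+0.4+2.8 = 4.1
F → A → H → C: 0.9+0.6+1.7 = 3.2
Cheapest is F → A → H → C at 3.2 min.
So from F the first move is to A.

A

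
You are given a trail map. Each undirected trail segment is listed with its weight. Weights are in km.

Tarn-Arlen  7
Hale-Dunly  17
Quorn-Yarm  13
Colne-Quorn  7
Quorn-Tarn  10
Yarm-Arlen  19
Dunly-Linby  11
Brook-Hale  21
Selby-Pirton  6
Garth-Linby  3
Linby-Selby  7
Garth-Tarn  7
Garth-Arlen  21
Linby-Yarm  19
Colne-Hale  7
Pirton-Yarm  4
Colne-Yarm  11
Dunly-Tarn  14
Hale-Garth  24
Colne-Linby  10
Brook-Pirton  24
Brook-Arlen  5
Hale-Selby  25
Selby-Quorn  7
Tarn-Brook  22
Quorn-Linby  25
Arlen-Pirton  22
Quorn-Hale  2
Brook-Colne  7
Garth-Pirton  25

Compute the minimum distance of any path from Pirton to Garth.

Settle nodes by increasing distance from Pirton:
Pirton: 0
Yarm: 4  (via Pirton)
Selby: 6  (via Pirton)
Linby: 13  (via Selby)
Quorn: 13  (via Selby)
Colne: 15  (via Yarm)
Hale: 15  (via Quorn)
Garth: 16  (via Linby)
Shortest route: Pirton–Selby–Linby–Garth = 16 km.

16 km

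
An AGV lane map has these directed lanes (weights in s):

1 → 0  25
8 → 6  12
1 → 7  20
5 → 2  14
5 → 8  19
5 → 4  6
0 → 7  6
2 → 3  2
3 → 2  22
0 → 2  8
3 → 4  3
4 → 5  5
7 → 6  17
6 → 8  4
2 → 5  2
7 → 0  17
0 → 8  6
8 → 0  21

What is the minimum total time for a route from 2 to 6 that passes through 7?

65 s

Shortest 2→7: 2 → 5 → 8 → 0 → 7 = 48
Best 7 to 6: 7 → 6 costing 17
Total via 7: 48 + 17 = 65 s.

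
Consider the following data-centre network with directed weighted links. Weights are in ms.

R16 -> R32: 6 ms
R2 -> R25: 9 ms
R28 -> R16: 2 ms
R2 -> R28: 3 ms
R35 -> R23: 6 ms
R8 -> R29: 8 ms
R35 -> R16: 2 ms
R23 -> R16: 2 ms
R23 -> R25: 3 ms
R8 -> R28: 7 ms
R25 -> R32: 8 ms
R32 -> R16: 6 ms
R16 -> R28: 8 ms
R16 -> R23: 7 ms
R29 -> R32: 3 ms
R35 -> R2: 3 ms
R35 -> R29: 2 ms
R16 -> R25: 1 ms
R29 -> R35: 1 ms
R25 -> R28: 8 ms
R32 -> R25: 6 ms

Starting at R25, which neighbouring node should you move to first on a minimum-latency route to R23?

R28

Enumerating some paths:
R25 → R32 → R16 → R23: 8+6+7 = 21
R25 → R28 → R16 → R23: 8+2+7 = 17
Cheapest is R25 → R28 → R16 → R23 at 17 ms.
So from R25 the first move is to R28.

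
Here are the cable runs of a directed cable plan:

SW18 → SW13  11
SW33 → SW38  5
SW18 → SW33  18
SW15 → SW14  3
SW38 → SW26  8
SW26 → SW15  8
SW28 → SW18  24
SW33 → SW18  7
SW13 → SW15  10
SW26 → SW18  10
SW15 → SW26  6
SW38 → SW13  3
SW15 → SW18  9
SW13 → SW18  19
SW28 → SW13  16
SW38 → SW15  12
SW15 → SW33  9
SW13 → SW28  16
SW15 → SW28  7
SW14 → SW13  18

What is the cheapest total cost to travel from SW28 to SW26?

Candidate routes:
SW28–SW18–SW13–SW15–SW26: 24+11+10+6 = 51
SW28–SW13–SW15–SW26: 16+10+6 = 32
SW28–SW13–SW15–SW33–SW38–SW26: 16+10+9+5+8 = 48
The minimum is 32 via SW28–SW13–SW15–SW26.

32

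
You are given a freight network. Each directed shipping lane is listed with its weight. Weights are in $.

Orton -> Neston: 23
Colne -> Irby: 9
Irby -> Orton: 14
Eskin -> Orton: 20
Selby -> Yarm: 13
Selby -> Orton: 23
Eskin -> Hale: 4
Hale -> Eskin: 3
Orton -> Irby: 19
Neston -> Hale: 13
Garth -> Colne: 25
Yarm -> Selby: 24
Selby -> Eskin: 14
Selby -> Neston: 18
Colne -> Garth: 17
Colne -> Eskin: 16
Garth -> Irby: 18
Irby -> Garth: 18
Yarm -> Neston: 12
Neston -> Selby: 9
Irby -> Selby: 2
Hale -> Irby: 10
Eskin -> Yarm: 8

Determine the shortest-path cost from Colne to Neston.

Settle nodes by increasing distance from Colne:
Colne: 0
Irby: 9  (via Colne)
Selby: 11  (via Irby)
Eskin: 16  (via Colne)
Garth: 17  (via Colne)
Hale: 20  (via Eskin)
Orton: 23  (via Irby)
Yarm: 24  (via Selby)
Neston: 29  (via Selby)
Shortest route: Colne–Irby–Selby–Neston = $29.

$29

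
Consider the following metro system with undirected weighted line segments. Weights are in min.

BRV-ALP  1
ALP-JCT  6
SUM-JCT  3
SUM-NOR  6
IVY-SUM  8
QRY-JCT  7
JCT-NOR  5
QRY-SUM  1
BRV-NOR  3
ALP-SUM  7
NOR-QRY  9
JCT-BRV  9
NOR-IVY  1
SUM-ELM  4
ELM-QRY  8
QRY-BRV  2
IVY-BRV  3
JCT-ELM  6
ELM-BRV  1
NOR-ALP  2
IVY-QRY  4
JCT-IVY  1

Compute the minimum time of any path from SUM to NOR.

Compare a few routes:
SUM–JCT–IVY–NOR: 3+1+1 = 5
SUM–QRY–IVY–NOR: 1+4+1 = 6
The minimum is 5 min via SUM–JCT–IVY–NOR.

5 min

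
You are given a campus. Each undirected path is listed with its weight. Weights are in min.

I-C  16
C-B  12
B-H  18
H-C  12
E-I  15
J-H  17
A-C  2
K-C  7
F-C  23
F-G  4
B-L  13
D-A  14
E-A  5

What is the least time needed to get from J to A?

Compare a few routes:
J–H–B–C–A: 17+18+12+2 = 49
J–H–C–A: 17+12+2 = 31
Cheapest is J–H–C–A at 31 min.

31 min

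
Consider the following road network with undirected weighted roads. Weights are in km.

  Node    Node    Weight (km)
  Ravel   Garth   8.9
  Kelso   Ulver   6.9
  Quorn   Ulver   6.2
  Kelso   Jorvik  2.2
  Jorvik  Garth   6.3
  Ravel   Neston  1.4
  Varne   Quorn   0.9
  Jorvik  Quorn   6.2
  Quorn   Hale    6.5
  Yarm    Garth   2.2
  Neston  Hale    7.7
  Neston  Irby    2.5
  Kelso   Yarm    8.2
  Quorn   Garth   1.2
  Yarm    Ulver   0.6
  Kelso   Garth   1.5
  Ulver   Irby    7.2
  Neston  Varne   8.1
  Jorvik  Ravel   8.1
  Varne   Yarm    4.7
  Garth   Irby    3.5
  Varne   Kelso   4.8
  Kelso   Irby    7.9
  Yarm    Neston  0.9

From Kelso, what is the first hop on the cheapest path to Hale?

Garth

Compare a few routes:
Kelso–Garth–Yarm–Neston–Hale: 1.5+2.2+0.9+7.7 = 12.3
Kelso–Varne–Quorn–Hale: 4.8+0.9+6.5 = 12.2
Kelso–Garth–Quorn–Hale: 1.5+1.2+6.5 = 9.2
The minimum is 9.2 km via Kelso–Garth–Quorn–Hale.
So from Kelso the first move is to Garth.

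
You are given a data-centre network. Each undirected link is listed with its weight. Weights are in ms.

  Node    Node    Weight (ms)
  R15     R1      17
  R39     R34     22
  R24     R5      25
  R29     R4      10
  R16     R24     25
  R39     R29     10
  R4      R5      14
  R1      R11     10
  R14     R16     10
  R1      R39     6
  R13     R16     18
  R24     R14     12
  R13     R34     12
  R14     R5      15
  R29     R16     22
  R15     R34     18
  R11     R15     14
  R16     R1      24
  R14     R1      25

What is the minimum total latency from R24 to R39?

Candidate routes:
R24–R14–R16–R1–R39: 12+10+24+6 = 52
R24–R14–R1–R39: 12+25+6 = 43
The minimum is 43 ms via R24–R14–R1–R39.

43 ms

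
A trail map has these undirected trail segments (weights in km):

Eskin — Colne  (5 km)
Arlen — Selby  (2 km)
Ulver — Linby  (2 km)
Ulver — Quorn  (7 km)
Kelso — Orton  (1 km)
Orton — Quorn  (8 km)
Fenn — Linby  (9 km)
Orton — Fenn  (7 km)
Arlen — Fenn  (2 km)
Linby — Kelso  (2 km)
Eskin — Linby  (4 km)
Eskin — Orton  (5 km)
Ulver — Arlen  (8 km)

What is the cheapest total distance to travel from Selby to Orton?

11 km

Running Dijkstra from Selby:
Selby: 0
Arlen: 2  (via Selby)
Fenn: 4  (via Arlen)
Ulver: 10  (via Arlen)
Orton: 11  (via Fenn)
Shortest route: Selby → Arlen → Fenn → Orton = 11 km.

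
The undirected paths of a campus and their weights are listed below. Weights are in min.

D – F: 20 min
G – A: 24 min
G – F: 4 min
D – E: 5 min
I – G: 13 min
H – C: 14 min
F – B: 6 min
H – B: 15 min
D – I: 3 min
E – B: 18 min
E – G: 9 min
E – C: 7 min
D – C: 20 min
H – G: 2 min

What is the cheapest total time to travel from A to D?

38 min

Shortest distances from A:
A: 0
G: 24  (via A)
H: 26  (via G)
F: 28  (via G)
E: 33  (via G)
B: 34  (via F)
I: 37  (via G)
D: 38  (via E)
Shortest route: A → G → E → D = 38 min.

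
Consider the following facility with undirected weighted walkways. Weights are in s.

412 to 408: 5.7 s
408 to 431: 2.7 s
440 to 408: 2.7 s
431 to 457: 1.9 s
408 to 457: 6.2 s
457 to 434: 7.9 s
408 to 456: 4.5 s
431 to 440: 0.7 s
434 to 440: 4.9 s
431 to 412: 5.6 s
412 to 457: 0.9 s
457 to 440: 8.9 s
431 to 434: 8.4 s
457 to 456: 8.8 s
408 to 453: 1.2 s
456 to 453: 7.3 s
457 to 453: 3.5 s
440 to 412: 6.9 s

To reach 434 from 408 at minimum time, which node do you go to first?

440

Enumerating some paths:
408 → 440 → 431 → 434: 2.7+0.7+8.4 = 11.8
408 → 431 → 440 → 434: 2.7+0.7+4.9 = 8.3
408 → 431 → 434: 2.7+8.4 = 11.1
408 → 440 → 434: 2.7+4.9 = 7.6
Cheapest is 408 → 440 → 434 at 7.6 s.
So from 408 the first move is to 440.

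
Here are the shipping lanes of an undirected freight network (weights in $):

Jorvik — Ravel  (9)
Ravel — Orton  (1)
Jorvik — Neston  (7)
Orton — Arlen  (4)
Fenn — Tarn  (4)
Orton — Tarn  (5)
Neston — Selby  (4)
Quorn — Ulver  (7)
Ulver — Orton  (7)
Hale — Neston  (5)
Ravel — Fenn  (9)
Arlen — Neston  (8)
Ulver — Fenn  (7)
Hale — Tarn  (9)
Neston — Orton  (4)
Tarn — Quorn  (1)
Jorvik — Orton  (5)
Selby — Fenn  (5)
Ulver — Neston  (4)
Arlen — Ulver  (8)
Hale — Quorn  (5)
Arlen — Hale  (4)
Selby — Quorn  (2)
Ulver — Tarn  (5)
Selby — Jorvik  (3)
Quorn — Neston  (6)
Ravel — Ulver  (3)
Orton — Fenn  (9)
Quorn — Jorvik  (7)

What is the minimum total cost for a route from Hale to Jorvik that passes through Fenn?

$18

Best Hale to Fenn: Hale → Quorn → Tarn → Fenn costing 10
Best Fenn to Jorvik: Fenn → Selby → Jorvik costing 8
Total via Fenn: 10 + 8 = $18.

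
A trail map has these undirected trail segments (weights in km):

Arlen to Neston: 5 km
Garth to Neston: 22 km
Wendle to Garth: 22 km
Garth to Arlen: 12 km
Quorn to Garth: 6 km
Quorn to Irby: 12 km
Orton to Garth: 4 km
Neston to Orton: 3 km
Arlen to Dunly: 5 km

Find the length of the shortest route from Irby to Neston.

Shortest distances from Irby:
Irby: 0
Quorn: 12  (via Irby)
Garth: 18  (via Quorn)
Orton: 22  (via Garth)
Neston: 25  (via Orton)
Shortest route: Irby → Quorn → Garth → Orton → Neston = 25 km.

25 km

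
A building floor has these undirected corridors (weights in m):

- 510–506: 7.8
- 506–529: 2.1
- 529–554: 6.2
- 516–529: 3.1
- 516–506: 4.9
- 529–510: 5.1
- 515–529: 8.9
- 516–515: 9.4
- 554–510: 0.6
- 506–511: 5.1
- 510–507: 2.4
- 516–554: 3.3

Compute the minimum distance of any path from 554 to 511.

12.9 m

Running Dijkstra from 554:
554: 0
510: 0.6  (via 554)
507: 3  (via 510)
516: 3.3  (via 554)
529: 5.7  (via 510)
506: 7.8  (via 529)
515: 12.7  (via 516)
511: 12.9  (via 506)
Shortest route: 554 → 510 → 529 → 506 → 511 = 12.9 m.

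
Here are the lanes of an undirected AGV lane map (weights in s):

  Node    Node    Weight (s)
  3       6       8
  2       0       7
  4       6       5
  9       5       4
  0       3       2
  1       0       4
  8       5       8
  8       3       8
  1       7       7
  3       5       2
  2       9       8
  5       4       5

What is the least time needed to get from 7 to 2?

Running Dijkstra from 7:
7: 0
1: 7  (via 7)
0: 11  (via 1)
3: 13  (via 0)
5: 15  (via 3)
2: 18  (via 0)
Shortest route: 7–1–0–2 = 18 s.

18 s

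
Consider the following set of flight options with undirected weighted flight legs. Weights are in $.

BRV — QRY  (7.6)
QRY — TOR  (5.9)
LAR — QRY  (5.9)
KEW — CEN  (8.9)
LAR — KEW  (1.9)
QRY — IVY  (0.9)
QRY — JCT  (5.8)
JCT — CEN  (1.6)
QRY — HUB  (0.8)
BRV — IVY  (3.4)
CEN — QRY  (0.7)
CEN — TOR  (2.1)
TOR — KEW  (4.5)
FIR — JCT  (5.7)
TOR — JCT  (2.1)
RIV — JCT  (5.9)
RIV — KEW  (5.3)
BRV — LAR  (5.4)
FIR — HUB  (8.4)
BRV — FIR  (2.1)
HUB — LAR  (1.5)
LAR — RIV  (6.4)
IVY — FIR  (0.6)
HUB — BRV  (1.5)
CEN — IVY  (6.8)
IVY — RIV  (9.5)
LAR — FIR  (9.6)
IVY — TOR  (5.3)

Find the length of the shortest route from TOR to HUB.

Compare a few routes:
TOR → CEN → QRY → HUB: 2.1+0.7+0.8 = 3.6
TOR → QRY → HUB: 5.9+0.8 = 6.7
TOR → JCT → CEN → QRY → HUB: 2.1+1.6+0.7+0.8 = 5.2
TOR → IVY → QRY → HUB: 5.3+0.9+0.8 = 7
The minimum is $3.6 via TOR → CEN → QRY → HUB.

$3.6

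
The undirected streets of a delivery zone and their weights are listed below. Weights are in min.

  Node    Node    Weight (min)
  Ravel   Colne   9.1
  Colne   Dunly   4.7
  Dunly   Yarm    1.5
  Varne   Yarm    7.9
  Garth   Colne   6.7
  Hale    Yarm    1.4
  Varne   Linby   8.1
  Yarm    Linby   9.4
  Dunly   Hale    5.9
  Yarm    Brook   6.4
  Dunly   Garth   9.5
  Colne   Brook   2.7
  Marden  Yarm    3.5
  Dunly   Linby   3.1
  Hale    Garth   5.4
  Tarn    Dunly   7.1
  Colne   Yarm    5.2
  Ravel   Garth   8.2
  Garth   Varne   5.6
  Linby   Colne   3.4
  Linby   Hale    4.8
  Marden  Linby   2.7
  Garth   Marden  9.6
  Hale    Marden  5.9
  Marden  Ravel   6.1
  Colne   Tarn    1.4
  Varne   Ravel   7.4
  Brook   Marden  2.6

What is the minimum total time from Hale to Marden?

Settle nodes by increasing distance from Hale:
Hale: 0
Yarm: 1.4  (via Hale)
Dunly: 2.9  (via Yarm)
Linby: 4.8  (via Hale)
Marden: 4.9  (via Yarm)
Shortest route: Hale–Yarm–Marden = 4.9 min.

4.9 min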